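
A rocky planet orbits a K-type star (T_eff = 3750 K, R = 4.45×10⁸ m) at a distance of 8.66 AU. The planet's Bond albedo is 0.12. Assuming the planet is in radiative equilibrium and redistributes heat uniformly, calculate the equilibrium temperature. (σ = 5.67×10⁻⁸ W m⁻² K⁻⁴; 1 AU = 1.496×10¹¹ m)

d = 8.66 AU = 1.30×10¹² m.
L = 4πR_⋆²σT_⋆⁴ = 4π(4.45×10⁸)² × 5.67×10⁻⁸ × (3750)⁴ = 2.79×10²⁵ W.
S = L/(4πd²) = 1.32 W m⁻².
Energy balance: absorbed = emitted ⇒ πR²·S(1−A) = 4πR²·σT_eq⁴, so T_eq⁴ = S(1−A)/(4σ).
T_eq = [1.32 × 0.88 / (4 × 5.67×10⁻⁸)]^(1/4) = (5.13×10⁶)^(1/4) = 47.6 K.

T_eq ≈ 47.6 K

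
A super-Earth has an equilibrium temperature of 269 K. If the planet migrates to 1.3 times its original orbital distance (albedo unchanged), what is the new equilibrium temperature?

T_eq ∝ L^(1/4) · d^(−1/2).
T′ = 269 / 1.3^(1/2) = 236 K.

T_eq ≈ 236 K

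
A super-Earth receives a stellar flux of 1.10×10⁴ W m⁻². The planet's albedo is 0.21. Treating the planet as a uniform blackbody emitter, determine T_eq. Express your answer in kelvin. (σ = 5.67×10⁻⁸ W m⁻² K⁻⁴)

Energy balance: absorbed = emitted ⇒ πR²·S(1−A) = 4πR²·σT_eq⁴, so T_eq⁴ = S(1−A)/(4σ).
T_eq = [1.10×10⁴ × 0.79 / (4 × 5.67×10⁻⁸)]^(1/4) = (3.83×10¹⁰)^(1/4) = 442 K.

T_eq ≈ 442 K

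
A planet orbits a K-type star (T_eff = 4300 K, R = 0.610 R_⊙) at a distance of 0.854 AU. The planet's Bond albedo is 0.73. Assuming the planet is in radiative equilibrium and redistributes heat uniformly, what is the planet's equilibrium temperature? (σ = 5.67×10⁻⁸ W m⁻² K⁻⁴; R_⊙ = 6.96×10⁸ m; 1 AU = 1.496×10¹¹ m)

T_eq ≈ 126 K

R_⋆ = 0.610 × 6.96×10⁸ = 4.25×10⁸ m.
d = 0.854 AU = 1.28×10¹¹ m.
L = 4πR_⋆²σT_⋆⁴ = 4π(4.25×10⁸)² × 5.67×10⁻⁸ × (4300)⁴ = 4.39×10²⁵ W.
S = L/(4πd²) = 214 W m⁻².
Energy balance: absorbed = emitted ⇒ πR²·S(1−A) = 4πR²·σT_eq⁴, so T_eq⁴ = S(1−A)/(4σ).
T_eq = [214 × 0.27 / (4 × 5.67×10⁻⁸)]^(1/4) = (2.55×10⁸)^(1/4) = 126 K.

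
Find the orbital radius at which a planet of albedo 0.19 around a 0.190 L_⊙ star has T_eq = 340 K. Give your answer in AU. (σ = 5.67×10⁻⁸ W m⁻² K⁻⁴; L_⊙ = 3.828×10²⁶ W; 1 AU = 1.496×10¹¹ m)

L = 0.190 × 3.828×10²⁶ = 7.27×10²⁵ W.
From T_eq⁴ = L(1−A)/(16πσd²): d = √[L(1−A)/(16πσT_eq⁴)].
d = √[7.27×10²⁵ × 0.81 / (16π × 5.67×10⁻⁸ × (340)⁴)] = 3.93×10¹⁰ m = 0.263 AU.

d ≈ 0.263 AU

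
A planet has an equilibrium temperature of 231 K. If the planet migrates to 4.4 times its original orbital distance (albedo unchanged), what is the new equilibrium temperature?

T_eq ≈ 110 K

T_eq ∝ L^(1/4) · d^(−1/2).
T′ = 231 / 4.4^(1/2) = 110 K.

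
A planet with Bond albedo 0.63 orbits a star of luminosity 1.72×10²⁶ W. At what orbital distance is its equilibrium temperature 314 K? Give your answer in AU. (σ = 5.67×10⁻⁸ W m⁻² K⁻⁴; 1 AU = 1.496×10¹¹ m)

From T_eq⁴ = L(1−A)/(16πσd²): d = √[L(1−A)/(16πσT_eq⁴)].
d = √[1.72×10²⁶ × 0.37 / (16π × 5.67×10⁻⁸ × (314)⁴)] = 4.79×10¹⁰ m = 0.320 AU.

d ≈ 0.320 AU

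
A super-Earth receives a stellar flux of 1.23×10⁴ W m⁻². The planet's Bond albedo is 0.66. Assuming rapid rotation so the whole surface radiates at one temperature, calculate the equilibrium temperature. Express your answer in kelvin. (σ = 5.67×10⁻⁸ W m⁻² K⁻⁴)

Energy balance: absorbed = emitted ⇒ πR²·S(1−A) = 4πR²·σT_eq⁴, so T_eq⁴ = S(1−A)/(4σ).
T_eq = [1.23×10⁴ × 0.34 / (4 × 5.67×10⁻⁸)]^(1/4) = (1.84×10¹⁰)^(1/4) = 368 K.

T_eq ≈ 368 K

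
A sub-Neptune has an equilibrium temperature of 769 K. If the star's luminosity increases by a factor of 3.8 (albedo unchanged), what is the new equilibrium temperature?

T_eq ∝ L^(1/4) · d^(−1/2).
T′ = 769 × 3.8^(1/4) = 1070 K.

T_eq ≈ 1070 K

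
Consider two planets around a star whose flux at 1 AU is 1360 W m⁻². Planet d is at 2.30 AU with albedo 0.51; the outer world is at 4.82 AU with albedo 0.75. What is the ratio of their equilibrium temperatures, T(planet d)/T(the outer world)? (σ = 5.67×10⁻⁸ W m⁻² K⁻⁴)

T₁/T₂ ≈ 1.713

T_eq = [S₀(1−A)/(4σd²)]^(1/4), so T ∝ (1−A)^(1/4) / √d.
T₁ = [1360×0.49/(4×5.67×10⁻⁸×2.30²)]^(1/4) = 153.52 K.
T₂ = [1360×0.25/(4×5.67×10⁻⁸×4.82²)]^(1/4) = 89.63 K.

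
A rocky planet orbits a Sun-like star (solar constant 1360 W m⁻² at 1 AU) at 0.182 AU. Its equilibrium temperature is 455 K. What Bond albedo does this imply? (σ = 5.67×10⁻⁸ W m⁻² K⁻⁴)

Flux at 0.182 AU: S = 1360/0.182² = 4.11×10⁴ W m⁻².
From T_eq⁴ = S(1−A)/(4σ): 1−A = 4σT_eq⁴/S.
1−A = 4 × 5.67×10⁻⁸ × (455)⁴ / 4.11×10⁴ = 0.237.

A ≈ 0.76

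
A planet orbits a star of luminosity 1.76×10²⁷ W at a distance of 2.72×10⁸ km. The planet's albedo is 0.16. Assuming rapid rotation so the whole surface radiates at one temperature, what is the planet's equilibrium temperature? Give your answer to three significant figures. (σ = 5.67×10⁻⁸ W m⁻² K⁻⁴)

d = 2.72×10⁸ km = 2.72×10¹¹ m.
Flux: S = L/(4πd²) = 1.76×10²⁷/(4π×(2.72×10¹¹)²) = 1890 W m⁻².
Energy balance: absorbed = emitted ⇒ πR²·S(1−A) = 4πR²·σT_eq⁴, so T_eq⁴ = S(1−A)/(4σ).
T_eq = [1890 × 0.84 / (4 × 5.67×10⁻⁸)]^(1/4) = (7.01×10⁹)^(1/4) = 289 K.

T_eq ≈ 289 K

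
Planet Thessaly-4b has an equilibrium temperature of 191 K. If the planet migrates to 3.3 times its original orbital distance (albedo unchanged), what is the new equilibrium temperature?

T_eq ∝ L^(1/4) · d^(−1/2).
T′ = 191 / 3.3^(1/2) = 105 K.

T_eq ≈ 105 K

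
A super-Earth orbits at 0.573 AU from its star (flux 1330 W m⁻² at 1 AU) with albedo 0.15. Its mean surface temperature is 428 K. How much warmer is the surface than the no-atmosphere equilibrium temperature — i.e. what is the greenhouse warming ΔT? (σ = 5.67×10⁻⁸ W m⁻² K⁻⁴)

S = 1330/0.573² = 4051 W m⁻².
T_eq = [S(1−A)/(4σ)]^(1/4) = [4051×0.85/(4×5.67×10⁻⁸)]^(1/4) = 351.0 K.
ΔT = T_surf − T_eq = 428 − 351.0.

ΔT ≈ 77.0 K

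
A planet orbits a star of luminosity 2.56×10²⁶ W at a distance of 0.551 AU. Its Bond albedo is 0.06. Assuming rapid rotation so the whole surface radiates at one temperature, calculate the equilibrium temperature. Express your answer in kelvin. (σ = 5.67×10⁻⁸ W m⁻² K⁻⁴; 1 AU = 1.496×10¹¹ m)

d = 0.551 AU = 8.24×10¹⁰ m.
Flux: S = L/(4πd²) = 2.56×10²⁶/(4π×(8.24×10¹⁰)²) = 3000 W m⁻².
Energy balance: absorbed = emitted ⇒ πR²·S(1−A) = 4πR²·σT_eq⁴, so T_eq⁴ = S(1−A)/(4σ).
T_eq = [3000 × 0.94 / (4 × 5.67×10⁻⁸)]^(1/4) = (1.24×10¹⁰)^(1/4) = 334 K.

T_eq ≈ 334 K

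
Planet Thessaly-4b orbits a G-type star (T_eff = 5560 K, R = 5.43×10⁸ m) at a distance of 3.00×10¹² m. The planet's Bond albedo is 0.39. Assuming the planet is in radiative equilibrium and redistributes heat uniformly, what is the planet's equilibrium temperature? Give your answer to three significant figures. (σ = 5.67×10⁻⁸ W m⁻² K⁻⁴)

T_eq ≈ 46.7 K

L = 4πR_⋆²σT_⋆⁴ = 4π(5.43×10⁸)² × 5.67×10⁻⁸ × (5560)⁴ = 2.01×10²⁶ W.
S = L/(4πd²) = 1.78 W m⁻².
Energy balance: absorbed = emitted ⇒ πR²·S(1−A) = 4πR²·σT_eq⁴, so T_eq⁴ = S(1−A)/(4σ).
T_eq = [1.78 × 0.61 / (4 × 5.67×10⁻⁸)]^(1/4) = (4.77×10⁶)^(1/4) = 46.7 K.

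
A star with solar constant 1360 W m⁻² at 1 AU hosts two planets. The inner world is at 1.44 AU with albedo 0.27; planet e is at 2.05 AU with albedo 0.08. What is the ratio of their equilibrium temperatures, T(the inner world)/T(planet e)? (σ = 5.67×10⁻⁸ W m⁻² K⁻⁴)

T_eq = [S₀(1−A)/(4σd²)]^(1/4), so T ∝ (1−A)^(1/4) / √d.
T₁ = [1360×0.73/(4×5.67×10⁻⁸×1.44²)]^(1/4) = 214.35 K.
T₂ = [1360×0.92/(4×5.67×10⁻⁸×2.05²)]^(1/4) = 190.35 K.

T₁/T₂ ≈ 1.126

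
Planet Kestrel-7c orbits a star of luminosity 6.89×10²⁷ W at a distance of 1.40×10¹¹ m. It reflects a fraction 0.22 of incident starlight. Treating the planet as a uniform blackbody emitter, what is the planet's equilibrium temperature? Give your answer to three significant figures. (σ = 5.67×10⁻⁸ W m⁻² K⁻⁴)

T_eq ≈ 557 K

Flux: S = L/(4πd²) = 6.89×10²⁷/(4π×(1.40×10¹¹)²) = 2.80×10⁴ W m⁻².
Energy balance: absorbed = emitted ⇒ πR²·S(1−A) = 4πR²·σT_eq⁴, so T_eq⁴ = S(1−A)/(4σ).
T_eq = [2.80×10⁴ × 0.78 / (4 × 5.67×10⁻⁸)]^(1/4) = (9.62×10¹⁰)^(1/4) = 557 K.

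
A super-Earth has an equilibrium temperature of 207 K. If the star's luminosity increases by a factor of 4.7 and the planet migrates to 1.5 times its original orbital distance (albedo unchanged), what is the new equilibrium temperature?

T_eq ∝ L^(1/4) · d^(−1/2).
T′ = 207 × 4.7^(1/4) / 1.5^(1/2) = 249 K.

T_eq ≈ 249 K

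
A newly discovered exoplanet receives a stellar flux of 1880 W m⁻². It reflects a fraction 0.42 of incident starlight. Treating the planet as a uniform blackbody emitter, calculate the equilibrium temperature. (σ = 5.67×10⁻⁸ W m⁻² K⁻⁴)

T_eq ≈ 263 K

Energy balance: absorbed = emitted ⇒ πR²·S(1−A) = 4πR²·σT_eq⁴, so T_eq⁴ = S(1−A)/(4σ).
T_eq = [1880 × 0.58 / (4 × 5.67×10⁻⁸)]^(1/4) = (4.81×10⁹)^(1/4) = 263 K.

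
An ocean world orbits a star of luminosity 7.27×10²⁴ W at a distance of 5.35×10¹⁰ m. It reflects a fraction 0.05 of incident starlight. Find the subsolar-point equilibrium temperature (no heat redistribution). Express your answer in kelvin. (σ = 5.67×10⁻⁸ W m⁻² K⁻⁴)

T_ss ≈ 241 K

Flux: S = L/(4πd²) = 7.27×10²⁴/(4π×(5.35×10¹⁰)²) = 202 W m⁻².
At the subsolar point the surface absorbs S(1−A) and emits σT⁴ per unit area — no factor of 4, since only the local patch is in balance.
T = [202 × 0.95 / 5.67×10⁻⁸]^(1/4) = (3.39×10⁹)^(1/4) = 241 K.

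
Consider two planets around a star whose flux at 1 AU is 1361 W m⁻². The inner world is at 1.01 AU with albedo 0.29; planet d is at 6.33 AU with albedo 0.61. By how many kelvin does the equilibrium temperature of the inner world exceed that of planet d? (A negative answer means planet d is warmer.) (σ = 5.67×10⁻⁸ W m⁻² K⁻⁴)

T_eq = [S₀(1−A)/(4σd²)]^(1/4), so T ∝ (1−A)^(1/4) / √d.
T₁ = [1361×0.71/(4×5.67×10⁻⁸×1.01²)]^(1/4) = 254.22 K.
T₂ = [1361×0.39/(4×5.67×10⁻⁸×6.33²)]^(1/4) = 87.42 K.

ΔT ≈ 166.8 K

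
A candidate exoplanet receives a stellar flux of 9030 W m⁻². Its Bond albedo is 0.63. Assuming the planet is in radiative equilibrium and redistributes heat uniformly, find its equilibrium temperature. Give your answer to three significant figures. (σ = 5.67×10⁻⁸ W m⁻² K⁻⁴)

T_eq ≈ 348 K

Energy balance: absorbed = emitted ⇒ πR²·S(1−A) = 4πR²·σT_eq⁴, so T_eq⁴ = S(1−A)/(4σ).
T_eq = [9030 × 0.37 / (4 × 5.67×10⁻⁸)]^(1/4) = (1.47×10¹⁰)^(1/4) = 348 K.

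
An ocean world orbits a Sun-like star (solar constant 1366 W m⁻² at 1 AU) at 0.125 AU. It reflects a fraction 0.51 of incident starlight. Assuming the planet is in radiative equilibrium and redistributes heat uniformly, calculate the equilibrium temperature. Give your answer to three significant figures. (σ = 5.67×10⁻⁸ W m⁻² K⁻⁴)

Flux at 0.125 AU: S = 1366/0.125² = 8.74×10⁴ W m⁻².
Energy balance: absorbed = emitted ⇒ πR²·S(1−A) = 4πR²·σT_eq⁴, so T_eq⁴ = S(1−A)/(4σ).
T_eq = [8.74×10⁴ × 0.49 / (4 × 5.67×10⁻⁸)]^(1/4) = (1.89×10¹¹)^(1/4) = 659 K.

T_eq ≈ 659 K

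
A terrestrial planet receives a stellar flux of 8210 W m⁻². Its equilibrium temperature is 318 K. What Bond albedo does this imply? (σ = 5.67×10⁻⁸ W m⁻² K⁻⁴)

A ≈ 0.72

From T_eq⁴ = S(1−A)/(4σ): 1−A = 4σT_eq⁴/S.
1−A = 4 × 5.67×10⁻⁸ × (318)⁴ / 8210 = 0.282.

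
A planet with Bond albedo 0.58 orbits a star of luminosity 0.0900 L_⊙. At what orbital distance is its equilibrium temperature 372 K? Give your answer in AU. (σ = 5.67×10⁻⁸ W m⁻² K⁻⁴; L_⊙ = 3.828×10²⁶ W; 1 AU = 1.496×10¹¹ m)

d ≈ 0.109 AU

L = 0.0900 × 3.828×10²⁶ = 3.45×10²⁵ W.
From T_eq⁴ = L(1−A)/(16πσd²): d = √[L(1−A)/(16πσT_eq⁴)].
d = √[3.45×10²⁵ × 0.42 / (16π × 5.67×10⁻⁸ × (372)⁴)] = 1.63×10¹⁰ m = 0.109 AU.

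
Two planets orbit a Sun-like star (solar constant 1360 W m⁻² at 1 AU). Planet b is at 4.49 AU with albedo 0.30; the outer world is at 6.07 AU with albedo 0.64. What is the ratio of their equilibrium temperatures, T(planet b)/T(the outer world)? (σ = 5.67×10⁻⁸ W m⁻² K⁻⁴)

T₁/T₂ ≈ 1.373

T_eq = [S₀(1−A)/(4σd²)]^(1/4), so T ∝ (1−A)^(1/4) / √d.
T₁ = [1360×0.70/(4×5.67×10⁻⁸×4.49²)]^(1/4) = 120.12 K.
T₂ = [1360×0.36/(4×5.67×10⁻⁸×6.07²)]^(1/4) = 87.49 K.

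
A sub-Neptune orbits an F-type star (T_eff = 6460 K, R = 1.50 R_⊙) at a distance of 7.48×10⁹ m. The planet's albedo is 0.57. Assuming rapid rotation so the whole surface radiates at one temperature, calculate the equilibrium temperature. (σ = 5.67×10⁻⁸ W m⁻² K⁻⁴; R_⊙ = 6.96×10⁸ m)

T_eq ≈ 1380 K

R_⋆ = 1.50 × 6.96×10⁸ = 1.04×10⁹ m.
L = 4πR_⋆²σT_⋆⁴ = 4π(1.04×10⁹)² × 5.67×10⁻⁸ × (6460)⁴ = 1.35×10²⁷ W.
S = L/(4πd²) = 1.92×10⁶ W m⁻².
Energy balance: absorbed = emitted ⇒ πR²·S(1−A) = 4πR²·σT_eq⁴, so T_eq⁴ = S(1−A)/(4σ).
T_eq = [1.92×10⁶ × 0.43 / (4 × 5.67×10⁻⁸)]^(1/4) = (3.65×10¹²)^(1/4) = 1380 K.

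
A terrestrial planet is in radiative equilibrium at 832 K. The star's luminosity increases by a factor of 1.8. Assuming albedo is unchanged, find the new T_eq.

T_eq ∝ L^(1/4) · d^(−1/2).
T′ = 832 × 1.8^(1/4) = 964 K.

T_eq ≈ 964 K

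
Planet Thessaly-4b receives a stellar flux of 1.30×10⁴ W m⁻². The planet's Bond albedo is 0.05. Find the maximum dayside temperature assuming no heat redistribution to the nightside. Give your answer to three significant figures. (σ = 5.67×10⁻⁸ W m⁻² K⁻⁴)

T_ss ≈ 683 K

With no redistribution each surface element balances locally: S(1−A) = σT⁴.
T = [1.30×10⁴ × 0.95 / 5.67×10⁻⁸]^(1/4) = (2.18×10¹¹)^(1/4) = 683 K.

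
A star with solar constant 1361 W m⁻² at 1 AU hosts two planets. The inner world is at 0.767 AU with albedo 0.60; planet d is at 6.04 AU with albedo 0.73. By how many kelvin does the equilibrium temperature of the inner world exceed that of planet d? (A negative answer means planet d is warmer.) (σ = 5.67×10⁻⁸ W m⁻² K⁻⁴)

ΔT ≈ 171.1 K

T_eq = [S₀(1−A)/(4σd²)]^(1/4), so T ∝ (1−A)^(1/4) / √d.
T₁ = [1361×0.40/(4×5.67×10⁻⁸×0.767²)]^(1/4) = 252.74 K.
T₂ = [1361×0.27/(4×5.67×10⁻⁸×6.04²)]^(1/4) = 81.63 K.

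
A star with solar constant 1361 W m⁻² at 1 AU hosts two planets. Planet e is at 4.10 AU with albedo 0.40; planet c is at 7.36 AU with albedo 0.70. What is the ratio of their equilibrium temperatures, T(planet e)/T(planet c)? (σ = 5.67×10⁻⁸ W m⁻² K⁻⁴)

T_eq = [S₀(1−A)/(4σd²)]^(1/4), so T ∝ (1−A)^(1/4) / √d.
T₁ = [1361×0.60/(4×5.67×10⁻⁸×4.10²)]^(1/4) = 120.98 K.
T₂ = [1361×0.30/(4×5.67×10⁻⁸×7.36²)]^(1/4) = 75.93 K.

T₁/T₂ ≈ 1.593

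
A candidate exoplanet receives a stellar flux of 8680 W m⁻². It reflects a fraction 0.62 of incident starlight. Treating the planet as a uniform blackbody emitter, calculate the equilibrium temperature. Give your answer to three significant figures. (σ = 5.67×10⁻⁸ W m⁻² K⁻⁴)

T_eq ≈ 347 K

Energy balance: absorbed = emitted ⇒ πR²·S(1−A) = 4πR²·σT_eq⁴, so T_eq⁴ = S(1−A)/(4σ).
T_eq = [8680 × 0.38 / (4 × 5.67×10⁻⁸)]^(1/4) = (1.45×10¹⁰)^(1/4) = 347 K.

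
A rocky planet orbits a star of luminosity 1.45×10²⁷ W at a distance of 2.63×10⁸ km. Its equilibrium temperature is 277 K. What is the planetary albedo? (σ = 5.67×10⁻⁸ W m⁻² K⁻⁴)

d = 2.63×10⁸ km = 2.63×10¹¹ m.
Flux: S = L/(4πd²) = 1.45×10²⁷/(4π×(2.63×10¹¹)²) = 1670 W m⁻².
From T_eq⁴ = S(1−A)/(4σ): 1−A = 4σT_eq⁴/S.
1−A = 4 × 5.67×10⁻⁸ × (277)⁴ / 1670 = 0.800.

A ≈ 0.20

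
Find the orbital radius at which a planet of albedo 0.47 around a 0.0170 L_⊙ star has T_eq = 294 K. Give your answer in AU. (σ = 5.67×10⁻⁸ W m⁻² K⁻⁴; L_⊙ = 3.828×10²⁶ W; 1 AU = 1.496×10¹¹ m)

d ≈ 0.0851 AU

L = 0.0170 × 3.828×10²⁶ = 6.51×10²⁴ W.
From T_eq⁴ = L(1−A)/(16πσd²): d = √[L(1−A)/(16πσT_eq⁴)].
d = √[6.51×10²⁴ × 0.53 / (16π × 5.67×10⁻⁸ × (294)⁴)] = 1.27×10¹⁰ m = 0.0851 AU.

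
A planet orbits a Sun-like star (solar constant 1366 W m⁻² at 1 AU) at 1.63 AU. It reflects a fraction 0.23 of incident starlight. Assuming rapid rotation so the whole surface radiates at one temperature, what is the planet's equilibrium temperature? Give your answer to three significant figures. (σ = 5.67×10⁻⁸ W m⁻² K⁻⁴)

T_eq ≈ 204 K

Flux at 1.63 AU: S = 1366/1.63² = 514 W m⁻².
Energy balance: absorbed = emitted ⇒ πR²·S(1−A) = 4πR²·σT_eq⁴, so T_eq⁴ = S(1−A)/(4σ).
T_eq = [514 × 0.77 / (4 × 5.67×10⁻⁸)]^(1/4) = (1.75×10⁹)^(1/4) = 204 K.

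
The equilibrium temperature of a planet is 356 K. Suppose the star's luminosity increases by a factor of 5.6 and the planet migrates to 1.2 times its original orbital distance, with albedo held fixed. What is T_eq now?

T_eq ≈ 500 K

T_eq ∝ L^(1/4) · d^(−1/2).
T′ = 356 × 5.6^(1/4) / 1.2^(1/2) = 500 K.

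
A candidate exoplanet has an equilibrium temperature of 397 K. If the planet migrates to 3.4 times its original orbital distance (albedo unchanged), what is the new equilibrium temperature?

T_eq ∝ L^(1/4) · d^(−1/2).
T′ = 397 / 3.4^(1/2) = 215 K.

T_eq ≈ 215 K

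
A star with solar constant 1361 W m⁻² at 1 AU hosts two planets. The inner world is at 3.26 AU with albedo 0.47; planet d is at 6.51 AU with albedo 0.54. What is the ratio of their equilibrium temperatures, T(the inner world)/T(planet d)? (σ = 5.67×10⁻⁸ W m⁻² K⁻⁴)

T₁/T₂ ≈ 1.464

T_eq = [S₀(1−A)/(4σd²)]^(1/4), so T ∝ (1−A)^(1/4) / √d.
T₁ = [1361×0.53/(4×5.67×10⁻⁸×3.26²)]^(1/4) = 131.53 K.
T₂ = [1361×0.46/(4×5.67×10⁻⁸×6.51²)]^(1/4) = 89.84 K.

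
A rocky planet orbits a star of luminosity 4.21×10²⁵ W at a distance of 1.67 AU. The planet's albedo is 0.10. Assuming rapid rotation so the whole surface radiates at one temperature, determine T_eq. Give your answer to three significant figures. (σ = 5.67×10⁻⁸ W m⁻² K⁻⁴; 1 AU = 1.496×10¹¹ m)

d = 1.67 AU = 2.50×10¹¹ m.
Flux: S = L/(4πd²) = 4.21×10²⁵/(4π×(2.50×10¹¹)²) = 53.7 W m⁻².
Energy balance: absorbed = emitted ⇒ πR²·S(1−A) = 4πR²·σT_eq⁴, so T_eq⁴ = S(1−A)/(4σ).
T_eq = [53.7 × 0.90 / (4 × 5.67×10⁻⁸)]^(1/4) = (2.13×10⁸)^(1/4) = 121 K.

T_eq ≈ 121 K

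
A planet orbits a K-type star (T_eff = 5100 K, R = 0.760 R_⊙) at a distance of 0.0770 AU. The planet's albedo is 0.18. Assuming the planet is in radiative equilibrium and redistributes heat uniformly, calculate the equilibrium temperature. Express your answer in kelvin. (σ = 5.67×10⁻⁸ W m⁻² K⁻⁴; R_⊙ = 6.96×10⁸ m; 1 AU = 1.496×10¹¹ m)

R_⋆ = 0.760 × 6.96×10⁸ = 5.29×10⁸ m.
d = 0.0770 AU = 1.15×10¹⁰ m.
L = 4πR_⋆²σT_⋆⁴ = 4π(5.29×10⁸)² × 5.67×10⁻⁸ × (5100)⁴ = 1.35×10²⁶ W.
S = L/(4πd²) = 8.09×10⁴ W m⁻².
Energy balance: absorbed = emitted ⇒ πR²·S(1−A) = 4πR²·σT_eq⁴, so T_eq⁴ = S(1−A)/(4σ).
T_eq = [8.09×10⁴ × 0.82 / (4 × 5.67×10⁻⁸)]^(1/4) = (2.92×10¹¹)^(1/4) = 735 K.

T_eq ≈ 735 K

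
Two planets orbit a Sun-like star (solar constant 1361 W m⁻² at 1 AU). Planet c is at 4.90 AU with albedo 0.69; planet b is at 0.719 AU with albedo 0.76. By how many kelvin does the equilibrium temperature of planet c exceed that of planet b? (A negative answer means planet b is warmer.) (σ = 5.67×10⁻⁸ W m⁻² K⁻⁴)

ΔT ≈ -135.9 K

T_eq = [S₀(1−A)/(4σd²)]^(1/4), so T ∝ (1−A)^(1/4) / √d.
T₁ = [1361×0.31/(4×5.67×10⁻⁸×4.90²)]^(1/4) = 93.82 K.
T₂ = [1361×0.24/(4×5.67×10⁻⁸×0.719²)]^(1/4) = 229.74 K.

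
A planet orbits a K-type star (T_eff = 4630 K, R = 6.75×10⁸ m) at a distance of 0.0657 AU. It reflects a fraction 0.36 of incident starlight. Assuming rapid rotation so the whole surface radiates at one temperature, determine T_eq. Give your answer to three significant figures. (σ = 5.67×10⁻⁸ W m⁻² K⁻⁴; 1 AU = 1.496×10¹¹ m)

T_eq ≈ 767 K

d = 0.0657 AU = 9.83×10⁹ m.
L = 4πR_⋆²σT_⋆⁴ = 4π(6.75×10⁸)² × 5.67×10⁻⁸ × (4630)⁴ = 1.49×10²⁶ W.
S = L/(4πd²) = 1.23×10⁵ W m⁻².
Energy balance: absorbed = emitted ⇒ πR²·S(1−A) = 4πR²·σT_eq⁴, so T_eq⁴ = S(1−A)/(4σ).
T_eq = [1.23×10⁵ × 0.64 / (4 × 5.67×10⁻⁸)]^(1/4) = (3.47×10¹¹)^(1/4) = 767 K.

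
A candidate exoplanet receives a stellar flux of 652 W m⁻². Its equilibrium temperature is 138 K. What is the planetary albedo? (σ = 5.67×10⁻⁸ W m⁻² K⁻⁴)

A ≈ 0.87

From T_eq⁴ = S(1−A)/(4σ): 1−A = 4σT_eq⁴/S.
1−A = 4 × 5.67×10⁻⁸ × (138)⁴ / 652 = 0.126.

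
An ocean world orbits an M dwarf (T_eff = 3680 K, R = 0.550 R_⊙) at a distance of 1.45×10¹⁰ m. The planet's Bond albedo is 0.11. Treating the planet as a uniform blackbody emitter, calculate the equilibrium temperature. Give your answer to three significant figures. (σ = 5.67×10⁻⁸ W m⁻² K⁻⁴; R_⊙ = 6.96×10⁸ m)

R_⋆ = 0.550 × 6.96×10⁸ = 3.83×10⁸ m.
L = 4πR_⋆²σT_⋆⁴ = 4π(3.83×10⁸)² × 5.67×10⁻⁸ × (3680)⁴ = 1.91×10²⁵ W.
S = L/(4πd²) = 7250 W m⁻².
Energy balance: absorbed = emitted ⇒ πR²·S(1−A) = 4πR²·σT_eq⁴, so T_eq⁴ = S(1−A)/(4σ).
T_eq = [7250 × 0.89 / (4 × 5.67×10⁻⁸)]^(1/4) = (2.84×10¹⁰)^(1/4) = 411 K.

T_eq ≈ 411 K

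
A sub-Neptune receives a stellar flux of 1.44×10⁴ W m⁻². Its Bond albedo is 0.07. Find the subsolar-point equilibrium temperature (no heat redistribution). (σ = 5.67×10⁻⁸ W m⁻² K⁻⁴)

At the subsolar point the surface absorbs S(1−A) and emits σT⁴ per unit area — no factor of 4, since only the local patch is in balance.
T = [1.44×10⁴ × 0.93 / 5.67×10⁻⁸]^(1/4) = (2.36×10¹¹)^(1/4) = 697 K.

T_ss ≈ 697 K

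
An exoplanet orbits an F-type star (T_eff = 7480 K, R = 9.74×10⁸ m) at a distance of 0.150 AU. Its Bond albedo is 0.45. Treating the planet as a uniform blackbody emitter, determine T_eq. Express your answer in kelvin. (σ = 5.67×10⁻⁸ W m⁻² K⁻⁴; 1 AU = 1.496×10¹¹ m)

T_eq ≈ 949 K

d = 0.150 AU = 2.24×10¹⁰ m.
L = 4πR_⋆²σT_⋆⁴ = 4π(9.74×10⁸)² × 5.67×10⁻⁸ × (7480)⁴ = 2.12×10²⁷ W.
S = L/(4πd²) = 3.34×10⁵ W m⁻².
Energy balance: absorbed = emitted ⇒ πR²·S(1−A) = 4πR²·σT_eq⁴, so T_eq⁴ = S(1−A)/(4σ).
T_eq = [3.34×10⁵ × 0.55 / (4 × 5.67×10⁻⁸)]^(1/4) = (8.11×10¹¹)^(1/4) = 949 K.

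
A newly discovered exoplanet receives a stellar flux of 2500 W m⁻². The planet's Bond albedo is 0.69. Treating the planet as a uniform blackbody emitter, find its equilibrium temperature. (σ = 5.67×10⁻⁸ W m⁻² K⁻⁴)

T_eq ≈ 242 K

Energy balance: absorbed = emitted ⇒ πR²·S(1−A) = 4πR²·σT_eq⁴, so T_eq⁴ = S(1−A)/(4σ).
T_eq = [2500 × 0.31 / (4 × 5.67×10⁻⁸)]^(1/4) = (3.42×10⁹)^(1/4) = 242 K.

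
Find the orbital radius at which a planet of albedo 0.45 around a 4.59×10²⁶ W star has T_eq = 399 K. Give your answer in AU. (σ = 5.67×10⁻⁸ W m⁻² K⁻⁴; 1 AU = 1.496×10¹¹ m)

From T_eq⁴ = L(1−A)/(16πσd²): d = √[L(1−A)/(16πσT_eq⁴)].
d = √[4.59×10²⁶ × 0.55 / (16π × 5.67×10⁻⁸ × (399)⁴)] = 5.91×10¹⁰ m = 0.395 AU.

d ≈ 0.395 AU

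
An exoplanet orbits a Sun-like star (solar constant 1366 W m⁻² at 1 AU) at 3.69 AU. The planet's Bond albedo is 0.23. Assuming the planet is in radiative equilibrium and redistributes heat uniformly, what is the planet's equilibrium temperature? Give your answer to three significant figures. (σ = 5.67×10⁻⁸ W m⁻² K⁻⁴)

Flux at 3.69 AU: S = 1366/3.69² = 100 W m⁻².
Energy balance: absorbed = emitted ⇒ πR²·S(1−A) = 4πR²·σT_eq⁴, so T_eq⁴ = S(1−A)/(4σ).
T_eq = [100 × 0.77 / (4 × 5.67×10⁻⁸)]^(1/4) = (3.41×10⁸)^(1/4) = 136 K.

T_eq ≈ 136 K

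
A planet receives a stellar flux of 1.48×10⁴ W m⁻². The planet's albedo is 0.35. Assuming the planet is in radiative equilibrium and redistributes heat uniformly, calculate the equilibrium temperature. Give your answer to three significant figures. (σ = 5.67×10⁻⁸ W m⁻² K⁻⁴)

Energy balance: absorbed = emitted ⇒ πR²·S(1−A) = 4πR²·σT_eq⁴, so T_eq⁴ = S(1−A)/(4σ).
T_eq = [1.48×10⁴ × 0.65 / (4 × 5.67×10⁻⁸)]^(1/4) = (4.24×10¹⁰)^(1/4) = 454 K.

T_eq ≈ 454 K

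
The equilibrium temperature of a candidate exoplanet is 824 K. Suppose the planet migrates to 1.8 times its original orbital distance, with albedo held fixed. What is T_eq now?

T_eq ∝ L^(1/4) · d^(−1/2).
T′ = 824 / 1.8^(1/2) = 614 K.

T_eq ≈ 614 K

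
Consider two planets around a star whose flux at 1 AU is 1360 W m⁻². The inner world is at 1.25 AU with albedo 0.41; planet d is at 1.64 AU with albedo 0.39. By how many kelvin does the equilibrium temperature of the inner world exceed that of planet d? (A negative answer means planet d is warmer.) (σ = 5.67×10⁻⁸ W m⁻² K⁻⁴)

T_eq = [S₀(1−A)/(4σd²)]^(1/4), so T ∝ (1−A)^(1/4) / √d.
T₁ = [1360×0.59/(4×5.67×10⁻⁸×1.25²)]^(1/4) = 218.14 K.
T₂ = [1360×0.61/(4×5.67×10⁻⁸×1.64²)]^(1/4) = 192.04 K.

ΔT ≈ 26.1 K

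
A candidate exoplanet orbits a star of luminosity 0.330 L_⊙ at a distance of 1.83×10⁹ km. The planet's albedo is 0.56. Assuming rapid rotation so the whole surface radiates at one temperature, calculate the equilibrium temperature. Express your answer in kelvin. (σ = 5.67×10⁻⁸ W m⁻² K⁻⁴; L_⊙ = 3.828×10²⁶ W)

d = 1.83×10⁹ km = 1.83×10¹² m.
L = 0.330 × 3.828×10²⁶ = 1.26×10²⁶ W.
Flux: S = L/(4πd²) = 1.26×10²⁶/(4π×(1.83×10¹²)²) = 3.00 W m⁻².
Energy balance: absorbed = emitted ⇒ πR²·S(1−A) = 4πR²·σT_eq⁴, so T_eq⁴ = S(1−A)/(4σ).
T_eq = [3.00 × 0.44 / (4 × 5.67×10⁻⁸)]^(1/4) = (5.82×10⁶)^(1/4) = 49.1 K.

T_eq ≈ 49.1 K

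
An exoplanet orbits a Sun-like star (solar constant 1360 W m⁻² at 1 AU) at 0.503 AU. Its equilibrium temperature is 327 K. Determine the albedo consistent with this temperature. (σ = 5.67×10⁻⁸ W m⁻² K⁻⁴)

A ≈ 0.52

Flux at 0.503 AU: S = 1360/0.503² = 5380 W m⁻².
From T_eq⁴ = S(1−A)/(4σ): 1−A = 4σT_eq⁴/S.
1−A = 4 × 5.67×10⁻⁸ × (327)⁴ / 5380 = 0.482.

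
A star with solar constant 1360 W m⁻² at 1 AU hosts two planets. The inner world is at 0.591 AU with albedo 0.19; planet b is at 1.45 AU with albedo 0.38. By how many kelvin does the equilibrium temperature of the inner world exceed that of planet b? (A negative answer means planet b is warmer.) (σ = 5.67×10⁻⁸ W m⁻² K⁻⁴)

ΔT ≈ 138.3 K

T_eq = [S₀(1−A)/(4σd²)]^(1/4), so T ∝ (1−A)^(1/4) / √d.
T₁ = [1360×0.81/(4×5.67×10⁻⁸×0.591²)]^(1/4) = 343.40 K.
T₂ = [1360×0.62/(4×5.67×10⁻⁸×1.45²)]^(1/4) = 205.06 K.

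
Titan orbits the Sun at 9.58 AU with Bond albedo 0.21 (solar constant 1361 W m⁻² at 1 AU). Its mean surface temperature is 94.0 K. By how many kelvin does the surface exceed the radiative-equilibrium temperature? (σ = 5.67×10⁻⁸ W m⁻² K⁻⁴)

ΔT ≈ 9.2 K

S = 1361/9.58² = 14.83 W m⁻².
T_eq = [S(1−A)/(4σ)]^(1/4) = [14.83×0.79/(4×5.67×10⁻⁸)]^(1/4) = 84.8 K.
ΔT = T_surf − T_eq = 94 − 84.8.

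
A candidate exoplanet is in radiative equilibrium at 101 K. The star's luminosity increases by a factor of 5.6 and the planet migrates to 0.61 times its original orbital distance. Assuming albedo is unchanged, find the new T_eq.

T_eq ≈ 199 K

T_eq ∝ L^(1/4) · d^(−1/2).
T′ = 101 × 5.6^(1/4) / 0.61^(1/2) = 199 K.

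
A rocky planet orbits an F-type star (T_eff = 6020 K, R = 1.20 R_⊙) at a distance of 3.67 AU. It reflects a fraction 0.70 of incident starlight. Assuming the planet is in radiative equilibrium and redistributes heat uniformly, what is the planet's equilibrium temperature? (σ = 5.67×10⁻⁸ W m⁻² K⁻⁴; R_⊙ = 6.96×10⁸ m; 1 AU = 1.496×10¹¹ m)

T_eq ≈ 123 K

R_⋆ = 1.20 × 6.96×10⁸ = 8.35×10⁸ m.
d = 3.67 AU = 5.49×10¹¹ m.
L = 4πR_⋆²σT_⋆⁴ = 4π(8.35×10⁸)² × 5.67×10⁻⁸ × (6020)⁴ = 6.53×10²⁶ W.
S = L/(4πd²) = 172 W m⁻².
Energy balance: absorbed = emitted ⇒ πR²·S(1−A) = 4πR²·σT_eq⁴, so T_eq⁴ = S(1−A)/(4σ).
T_eq = [172 × 0.30 / (4 × 5.67×10⁻⁸)]^(1/4) = (2.28×10⁸)^(1/4) = 123 K.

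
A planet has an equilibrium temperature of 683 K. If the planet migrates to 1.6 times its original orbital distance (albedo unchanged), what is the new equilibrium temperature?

T_eq ≈ 540 K

T_eq ∝ L^(1/4) · d^(−1/2).
T′ = 683 / 1.6^(1/2) = 540 K.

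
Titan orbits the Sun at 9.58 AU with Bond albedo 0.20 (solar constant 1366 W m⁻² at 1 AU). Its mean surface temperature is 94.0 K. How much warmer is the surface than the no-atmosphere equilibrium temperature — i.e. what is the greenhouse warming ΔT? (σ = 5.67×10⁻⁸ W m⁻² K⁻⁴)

ΔT ≈ 8.9 K

S = 1366/9.58² = 14.88 W m⁻².
T_eq = [S(1−A)/(4σ)]^(1/4) = [14.88×0.80/(4×5.67×10⁻⁸)]^(1/4) = 85.1 K.
ΔT = T_surf − T_eq = 94 − 85.1.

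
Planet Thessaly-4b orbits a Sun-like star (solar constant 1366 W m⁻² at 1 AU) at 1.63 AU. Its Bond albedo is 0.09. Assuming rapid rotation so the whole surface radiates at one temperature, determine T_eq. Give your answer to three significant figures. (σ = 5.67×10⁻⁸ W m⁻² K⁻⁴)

T_eq ≈ 213 K

Flux at 1.63 AU: S = 1366/1.63² = 514 W m⁻².
Energy balance: absorbed = emitted ⇒ πR²·S(1−A) = 4πR²·σT_eq⁴, so T_eq⁴ = S(1−A)/(4σ).
T_eq = [514 × 0.91 / (4 × 5.67×10⁻⁸)]^(1/4) = (2.06×10⁹)^(1/4) = 213 K.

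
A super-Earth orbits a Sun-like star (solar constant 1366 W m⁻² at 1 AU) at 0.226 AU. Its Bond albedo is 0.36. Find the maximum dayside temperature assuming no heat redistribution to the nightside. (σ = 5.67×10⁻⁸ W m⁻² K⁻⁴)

T_ss ≈ 741 K

Flux at 0.226 AU: S = 1366/0.226² = 2.67×10⁴ W m⁻².
With no redistribution each surface element balances locally: S(1−A) = σT⁴.
T = [2.67×10⁴ × 0.64 / 5.67×10⁻⁸]^(1/4) = (3.02×10¹¹)^(1/4) = 741 K.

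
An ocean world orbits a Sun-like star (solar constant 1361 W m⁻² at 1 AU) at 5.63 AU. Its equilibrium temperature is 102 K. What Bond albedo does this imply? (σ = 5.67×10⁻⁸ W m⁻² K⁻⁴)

A ≈ 0.43

Flux at 5.63 AU: S = 1361/5.63² = 42.9 W m⁻².
From T_eq⁴ = S(1−A)/(4σ): 1−A = 4σT_eq⁴/S.
1−A = 4 × 5.67×10⁻⁸ × (102)⁴ / 42.9 = 0.572.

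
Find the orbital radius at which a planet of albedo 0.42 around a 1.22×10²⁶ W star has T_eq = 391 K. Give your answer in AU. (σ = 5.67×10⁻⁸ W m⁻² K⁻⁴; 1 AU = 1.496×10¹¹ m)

From T_eq⁴ = L(1−A)/(16πσd²): d = √[L(1−A)/(16πσT_eq⁴)].
d = √[1.22×10²⁶ × 0.58 / (16π × 5.67×10⁻⁸ × (391)⁴)] = 3.26×10¹⁰ m = 0.218 AU.

d ≈ 0.218 AU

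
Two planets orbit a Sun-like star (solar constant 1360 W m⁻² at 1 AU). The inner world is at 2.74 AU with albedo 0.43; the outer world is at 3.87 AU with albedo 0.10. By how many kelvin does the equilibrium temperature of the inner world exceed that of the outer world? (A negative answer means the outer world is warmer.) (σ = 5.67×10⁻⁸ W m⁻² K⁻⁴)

T_eq = [S₀(1−A)/(4σd²)]^(1/4), so T ∝ (1−A)^(1/4) / √d.
T₁ = [1360×0.57/(4×5.67×10⁻⁸×2.74²)]^(1/4) = 146.07 K.
T₂ = [1360×0.90/(4×5.67×10⁻⁸×3.87²)]^(1/4) = 137.78 K.

ΔT ≈ 8.3 K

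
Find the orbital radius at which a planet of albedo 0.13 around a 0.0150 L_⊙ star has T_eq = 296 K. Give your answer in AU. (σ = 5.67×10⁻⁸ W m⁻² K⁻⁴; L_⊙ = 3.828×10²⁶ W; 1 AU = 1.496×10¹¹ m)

L = 0.0150 × 3.828×10²⁶ = 5.74×10²⁴ W.
From T_eq⁴ = L(1−A)/(16πσd²): d = √[L(1−A)/(16πσT_eq⁴)].
d = √[5.74×10²⁴ × 0.87 / (16π × 5.67×10⁻⁸ × (296)⁴)] = 1.51×10¹⁰ m = 0.101 AU.

d ≈ 0.101 AU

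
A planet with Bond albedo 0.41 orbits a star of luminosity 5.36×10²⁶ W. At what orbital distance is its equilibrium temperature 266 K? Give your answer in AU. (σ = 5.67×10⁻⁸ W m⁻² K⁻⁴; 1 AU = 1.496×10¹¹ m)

From T_eq⁴ = L(1−A)/(16πσd²): d = √[L(1−A)/(16πσT_eq⁴)].
d = √[5.36×10²⁶ × 0.59 / (16π × 5.67×10⁻⁸ × (266)⁴)] = 1.49×10¹¹ m = 0.995 AU.

d ≈ 0.995 AU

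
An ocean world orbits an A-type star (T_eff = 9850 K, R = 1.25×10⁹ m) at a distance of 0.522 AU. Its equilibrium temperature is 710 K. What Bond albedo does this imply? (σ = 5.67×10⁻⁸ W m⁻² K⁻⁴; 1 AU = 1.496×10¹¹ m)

d = 0.522 AU = 7.81×10¹⁰ m.
L = 4πR_⋆²σT_⋆⁴ = 4π(1.25×10⁹)² × 5.67×10⁻⁸ × (9850)⁴ = 1.05×10²⁸ W.
S = L/(4πd²) = 1.37×10⁵ W m⁻².
From T_eq⁴ = S(1−A)/(4σ): 1−A = 4σT_eq⁴/S.
1−A = 4 × 5.67×10⁻⁸ × (710)⁴ / 1.37×10⁵ = 0.421.

A ≈ 0.58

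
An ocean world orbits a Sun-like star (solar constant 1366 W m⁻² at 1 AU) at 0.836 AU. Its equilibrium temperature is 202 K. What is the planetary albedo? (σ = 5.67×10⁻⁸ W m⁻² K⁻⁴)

Flux at 0.836 AU: S = 1366/0.836² = 1950 W m⁻².
From T_eq⁴ = S(1−A)/(4σ): 1−A = 4σT_eq⁴/S.
1−A = 4 × 5.67×10⁻⁸ × (202)⁴ / 1950 = 0.193.

A ≈ 0.81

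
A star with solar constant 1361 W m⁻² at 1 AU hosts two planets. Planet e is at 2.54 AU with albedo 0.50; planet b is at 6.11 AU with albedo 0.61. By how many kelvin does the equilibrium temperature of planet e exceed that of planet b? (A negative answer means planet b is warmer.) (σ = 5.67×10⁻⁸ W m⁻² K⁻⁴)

ΔT ≈ 57.9 K

T_eq = [S₀(1−A)/(4σd²)]^(1/4), so T ∝ (1−A)^(1/4) / √d.
T₁ = [1361×0.50/(4×5.67×10⁻⁸×2.54²)]^(1/4) = 146.85 K.
T₂ = [1361×0.39/(4×5.67×10⁻⁸×6.11²)]^(1/4) = 88.98 K.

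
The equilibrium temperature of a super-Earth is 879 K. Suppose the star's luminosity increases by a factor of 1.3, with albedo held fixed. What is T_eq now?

T_eq ∝ L^(1/4) · d^(−1/2).
T′ = 879 × 1.3^(1/4) = 939 K.

T_eq ≈ 939 K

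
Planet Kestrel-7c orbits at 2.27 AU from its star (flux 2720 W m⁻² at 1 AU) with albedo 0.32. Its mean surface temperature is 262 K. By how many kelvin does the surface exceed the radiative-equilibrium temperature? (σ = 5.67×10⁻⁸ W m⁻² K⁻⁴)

S = 2720/2.27² = 527.9 W m⁻².
T_eq = [S(1−A)/(4σ)]^(1/4) = [527.9×0.68/(4×5.67×10⁻⁸)]^(1/4) = 199.5 K.
ΔT = T_surf − T_eq = 262 − 199.5.

ΔT ≈ 62.5 K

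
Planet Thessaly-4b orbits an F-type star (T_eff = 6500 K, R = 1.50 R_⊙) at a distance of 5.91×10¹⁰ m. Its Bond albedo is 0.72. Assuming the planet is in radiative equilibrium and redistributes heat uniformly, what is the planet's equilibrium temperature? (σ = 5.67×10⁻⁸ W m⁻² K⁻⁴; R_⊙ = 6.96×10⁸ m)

R_⋆ = 1.50 × 6.96×10⁸ = 1.04×10⁹ m.
L = 4πR_⋆²σT_⋆⁴ = 4π(1.04×10⁹)² × 5.67×10⁻⁸ × (6500)⁴ = 1.39×10²⁷ W.
S = L/(4πd²) = 3.16×10⁴ W m⁻².
Energy balance: absorbed = emitted ⇒ πR²·S(1−A) = 4πR²·σT_eq⁴, so T_eq⁴ = S(1−A)/(4σ).
T_eq = [3.16×10⁴ × 0.28 / (4 × 5.67×10⁻⁸)]^(1/4) = (3.90×10¹⁰)^(1/4) = 444 K.

T_eq ≈ 444 K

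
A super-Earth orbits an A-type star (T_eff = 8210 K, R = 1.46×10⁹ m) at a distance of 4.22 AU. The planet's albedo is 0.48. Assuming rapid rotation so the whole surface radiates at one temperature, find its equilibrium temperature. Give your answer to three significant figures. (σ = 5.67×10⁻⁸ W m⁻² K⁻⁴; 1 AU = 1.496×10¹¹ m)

d = 4.22 AU = 6.31×10¹¹ m.
L = 4πR_⋆²σT_⋆⁴ = 4π(1.46×10⁹)² × 5.67×10⁻⁸ × (8210)⁴ = 6.90×10²⁷ W.
S = L/(4πd²) = 1380 W m⁻².
Energy balance: absorbed = emitted ⇒ πR²·S(1−A) = 4πR²·σT_eq⁴, so T_eq⁴ = S(1−A)/(4σ).
T_eq = [1380 × 0.52 / (4 × 5.67×10⁻⁸)]^(1/4) = (3.16×10⁹)^(1/4) = 237 K.

T_eq ≈ 237 K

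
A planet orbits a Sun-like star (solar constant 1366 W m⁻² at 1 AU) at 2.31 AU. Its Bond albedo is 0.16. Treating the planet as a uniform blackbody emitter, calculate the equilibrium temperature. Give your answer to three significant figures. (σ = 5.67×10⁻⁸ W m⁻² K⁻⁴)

T_eq ≈ 175 K

Flux at 2.31 AU: S = 1366/2.31² = 256 W m⁻².
Energy balance: absorbed = emitted ⇒ πR²·S(1−A) = 4πR²·σT_eq⁴, so T_eq⁴ = S(1−A)/(4σ).
T_eq = [256 × 0.84 / (4 × 5.67×10⁻⁸)]^(1/4) = (9.48×10⁸)^(1/4) = 175 K.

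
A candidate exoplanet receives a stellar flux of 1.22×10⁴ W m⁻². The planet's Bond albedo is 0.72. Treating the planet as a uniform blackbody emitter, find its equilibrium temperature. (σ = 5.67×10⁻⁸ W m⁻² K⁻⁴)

T_eq ≈ 350 K

Energy balance: absorbed = emitted ⇒ πR²·S(1−A) = 4πR²·σT_eq⁴, so T_eq⁴ = S(1−A)/(4σ).
T_eq = [1.22×10⁴ × 0.28 / (4 × 5.67×10⁻⁸)]^(1/4) = (1.51×10¹⁰)^(1/4) = 350 K.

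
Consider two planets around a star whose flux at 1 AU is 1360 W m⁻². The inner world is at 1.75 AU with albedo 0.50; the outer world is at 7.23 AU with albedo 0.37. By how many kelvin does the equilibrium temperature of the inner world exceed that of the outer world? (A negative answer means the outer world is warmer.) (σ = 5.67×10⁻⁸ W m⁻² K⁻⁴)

T_eq = [S₀(1−A)/(4σd²)]^(1/4), so T ∝ (1−A)^(1/4) / √d.
T₁ = [1360×0.50/(4×5.67×10⁻⁸×1.75²)]^(1/4) = 176.89 K.
T₂ = [1360×0.63/(4×5.67×10⁻⁸×7.23²)]^(1/4) = 92.20 K.

ΔT ≈ 84.7 K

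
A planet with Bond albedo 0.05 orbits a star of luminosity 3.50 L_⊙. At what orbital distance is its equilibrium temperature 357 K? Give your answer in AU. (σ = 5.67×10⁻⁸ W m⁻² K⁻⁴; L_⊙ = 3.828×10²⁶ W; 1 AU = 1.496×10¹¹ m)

L = 3.50 × 3.828×10²⁶ = 1.34×10²⁷ W.
From T_eq⁴ = L(1−A)/(16πσd²): d = √[L(1−A)/(16πσT_eq⁴)].
d = √[1.34×10²⁷ × 0.95 / (16π × 5.67×10⁻⁸ × (357)⁴)] = 1.66×10¹¹ m = 1.11 AU.

d ≈ 1.11 AU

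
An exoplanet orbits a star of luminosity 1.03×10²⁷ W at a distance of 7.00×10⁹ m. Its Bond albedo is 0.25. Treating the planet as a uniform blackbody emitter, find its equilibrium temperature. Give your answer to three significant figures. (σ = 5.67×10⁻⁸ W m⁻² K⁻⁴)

Flux: S = L/(4πd²) = 1.03×10²⁷/(4π×(7.00×10⁹)²) = 1.67×10⁶ W m⁻².
Energy balance: absorbed = emitted ⇒ πR²·S(1−A) = 4πR²·σT_eq⁴, so T_eq⁴ = S(1−A)/(4σ).
T_eq = [1.67×10⁶ × 0.75 / (4 × 5.67×10⁻⁸)]^(1/4) = (5.53×10¹²)^(1/4) = 1530 K.

T_eq ≈ 1530 K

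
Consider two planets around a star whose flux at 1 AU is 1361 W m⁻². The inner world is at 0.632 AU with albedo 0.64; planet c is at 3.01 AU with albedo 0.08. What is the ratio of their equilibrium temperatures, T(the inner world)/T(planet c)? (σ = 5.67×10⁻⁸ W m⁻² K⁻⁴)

T_eq = [S₀(1−A)/(4σd²)]^(1/4), so T ∝ (1−A)^(1/4) / √d.
T₁ = [1361×0.36/(4×5.67×10⁻⁸×0.632²)]^(1/4) = 271.19 K.
T₂ = [1361×0.92/(4×5.67×10⁻⁸×3.01²)]^(1/4) = 157.11 K.

T₁/T₂ ≈ 1.726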